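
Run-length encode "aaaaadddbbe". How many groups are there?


Input: aaaaadddbbe
Scanning for consecutive runs:
  Group 1: 'a' x 5 (positions 0-4)
  Group 2: 'd' x 3 (positions 5-7)
  Group 3: 'b' x 2 (positions 8-9)
  Group 4: 'e' x 1 (positions 10-10)
Total groups: 4

4


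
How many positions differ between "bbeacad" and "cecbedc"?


Comparing "bbeacad" and "cecbedc" position by position:
  Position 0: 'b' vs 'c' => DIFFER
  Position 1: 'b' vs 'e' => DIFFER
  Position 2: 'e' vs 'c' => DIFFER
  Position 3: 'a' vs 'b' => DIFFER
  Position 4: 'c' vs 'e' => DIFFER
  Position 5: 'a' vs 'd' => DIFFER
  Position 6: 'd' vs 'c' => DIFFER
Positions that differ: 7

7


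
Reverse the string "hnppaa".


Input: hnppaa
Reading characters right to left:
  Position 5: 'a'
  Position 4: 'a'
  Position 3: 'p'
  Position 2: 'p'
  Position 1: 'n'
  Position 0: 'h'
Reversed: aappnh

aappnh


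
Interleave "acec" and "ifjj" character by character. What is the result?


Interleaving "acec" and "ifjj":
  Position 0: 'a' from first, 'i' from second => "ai"
  Position 1: 'c' from first, 'f' from second => "cf"
  Position 2: 'e' from first, 'j' from second => "ej"
  Position 3: 'c' from first, 'j' from second => "cj"
Result: aicfejcj

aicfejcj


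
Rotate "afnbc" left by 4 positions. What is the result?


Input: "afnbc", rotate left by 4
First 4 characters: "afnb"
Remaining characters: "c"
Concatenate remaining + first: "c" + "afnb" = "cafnb"

cafnb


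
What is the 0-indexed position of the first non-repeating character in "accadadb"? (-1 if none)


Input: accadadb
Character frequencies:
  'a': 3
  'b': 1
  'c': 2
  'd': 2
Scanning left to right for freq == 1:
  Position 0 ('a'): freq=3, skip
  Position 1 ('c'): freq=2, skip
  Position 2 ('c'): freq=2, skip
  Position 3 ('a'): freq=3, skip
  Position 4 ('d'): freq=2, skip
  Position 5 ('a'): freq=3, skip
  Position 6 ('d'): freq=2, skip
  Position 7 ('b'): unique! => answer = 7

7


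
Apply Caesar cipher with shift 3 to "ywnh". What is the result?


Caesar cipher: shift "ywnh" by 3
  'y' (pos 24) + 3 = pos 1 = 'b'
  'w' (pos 22) + 3 = pos 25 = 'z'
  'n' (pos 13) + 3 = pos 16 = 'q'
  'h' (pos 7) + 3 = pos 10 = 'k'
Result: bzqk

bzqk


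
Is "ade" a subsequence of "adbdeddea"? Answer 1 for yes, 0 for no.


Check if "ade" is a subsequence of "adbdeddea"
Greedy scan:
  Position 0 ('a'): matches sub[0] = 'a'
  Position 1 ('d'): matches sub[1] = 'd'
  Position 2 ('b'): no match needed
  Position 3 ('d'): no match needed
  Position 4 ('e'): matches sub[2] = 'e'
  Position 5 ('d'): no match needed
  Position 6 ('d'): no match needed
  Position 7 ('e'): no match needed
  Position 8 ('a'): no match needed
All 3 characters matched => is a subsequence

1


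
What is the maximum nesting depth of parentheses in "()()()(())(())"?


Input: "()()()(())(())"
Tracking depth:
  Position 0 '(': depth becomes 1
  Position 1 ')': depth becomes 0
  Position 2 '(': depth becomes 1
  Position 3 ')': depth becomes 0
  Position 4 '(': depth becomes 1
  Position 5 ')': depth becomes 0
  Position 6 '(': depth becomes 1
  Position 7 '(': depth becomes 2
  Position 8 ')': depth becomes 1
  Position 9 ')': depth becomes 0
  Position 10 '(': depth becomes 1
  Position 11 '(': depth becomes 2
  Position 12 ')': depth becomes 1
  Position 13 ')': depth becomes 0
Maximum depth reached: 2

2


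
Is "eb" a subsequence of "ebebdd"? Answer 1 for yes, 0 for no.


Check if "eb" is a subsequence of "ebebdd"
Greedy scan:
  Position 0 ('e'): matches sub[0] = 'e'
  Position 1 ('b'): matches sub[1] = 'b'
  Position 2 ('e'): no match needed
  Position 3 ('b'): no match needed
  Position 4 ('d'): no match needed
  Position 5 ('d'): no match needed
All 2 characters matched => is a subsequence

1


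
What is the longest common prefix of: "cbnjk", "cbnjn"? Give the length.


Words: cbnjk, cbnjn
  Position 0: all 'c' => match
  Position 1: all 'b' => match
  Position 2: all 'n' => match
  Position 3: all 'j' => match
  Position 4: ('k', 'n') => mismatch, stop
LCP = "cbnj" (length 4)

4


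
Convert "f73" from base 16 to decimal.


Input: "f73" in base 16
Positional expansion:
  Digit 'f' (value 15) x 16^2 = 3840
  Digit '7' (value 7) x 16^1 = 112
  Digit '3' (value 3) x 16^0 = 3
Sum = 3955

3955


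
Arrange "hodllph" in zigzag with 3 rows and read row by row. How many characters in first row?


Zigzag "hodllph" into 3 rows:
Placing characters:
  'h' => row 0
  'o' => row 1
  'd' => row 2
  'l' => row 1
  'l' => row 0
  'p' => row 1
  'h' => row 2
Rows:
  Row 0: "hl"
  Row 1: "olp"
  Row 2: "dh"
First row length: 2

2


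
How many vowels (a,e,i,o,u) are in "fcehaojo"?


Input: fcehaojo
Checking each character:
  'f' at position 0: consonant
  'c' at position 1: consonant
  'e' at position 2: vowel (running total: 1)
  'h' at position 3: consonant
  'a' at position 4: vowel (running total: 2)
  'o' at position 5: vowel (running total: 3)
  'j' at position 6: consonant
  'o' at position 7: vowel (running total: 4)
Total vowels: 4

4


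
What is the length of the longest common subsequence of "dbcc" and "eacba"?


LCS of "dbcc" and "eacba"
DP table:
           e    a    c    b    a
      0    0    0    0    0    0
  d   0    0    0    0    0    0
  b   0    0    0    0    1    1
  c   0    0    0    1    1    1
  c   0    0    0    1    1    1
LCS length = dp[4][5] = 1

1


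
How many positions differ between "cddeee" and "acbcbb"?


Comparing "cddeee" and "acbcbb" position by position:
  Position 0: 'c' vs 'a' => DIFFER
  Position 1: 'd' vs 'c' => DIFFER
  Position 2: 'd' vs 'b' => DIFFER
  Position 3: 'e' vs 'c' => DIFFER
  Position 4: 'e' vs 'b' => DIFFER
  Position 5: 'e' vs 'b' => DIFFER
Positions that differ: 6

6


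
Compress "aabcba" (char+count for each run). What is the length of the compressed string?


Input: aabcba
Runs:
  'a' x 2 => "a2"
  'b' x 1 => "b1"
  'c' x 1 => "c1"
  'b' x 1 => "b1"
  'a' x 1 => "a1"
Compressed: "a2b1c1b1a1"
Compressed length: 10

10


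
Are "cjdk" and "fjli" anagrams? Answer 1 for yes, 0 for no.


Strings: "cjdk", "fjli"
Sorted first:  cdjk
Sorted second: fijl
Differ at position 0: 'c' vs 'f' => not anagrams

0


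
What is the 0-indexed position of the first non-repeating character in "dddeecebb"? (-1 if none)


Input: dddeecebb
Character frequencies:
  'b': 2
  'c': 1
  'd': 3
  'e': 3
Scanning left to right for freq == 1:
  Position 0 ('d'): freq=3, skip
  Position 1 ('d'): freq=3, skip
  Position 2 ('d'): freq=3, skip
  Position 3 ('e'): freq=3, skip
  Position 4 ('e'): freq=3, skip
  Position 5 ('c'): unique! => answer = 5

5


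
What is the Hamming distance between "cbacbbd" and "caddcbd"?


Comparing "cbacbbd" and "caddcbd" position by position:
  Position 0: 'c' vs 'c' => same
  Position 1: 'b' vs 'a' => differ
  Position 2: 'a' vs 'd' => differ
  Position 3: 'c' vs 'd' => differ
  Position 4: 'b' vs 'c' => differ
  Position 5: 'b' vs 'b' => same
  Position 6: 'd' vs 'd' => same
Total differences (Hamming distance): 4

4


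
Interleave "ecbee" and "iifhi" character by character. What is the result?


Interleaving "ecbee" and "iifhi":
  Position 0: 'e' from first, 'i' from second => "ei"
  Position 1: 'c' from first, 'i' from second => "ci"
  Position 2: 'b' from first, 'f' from second => "bf"
  Position 3: 'e' from first, 'h' from second => "eh"
  Position 4: 'e' from first, 'i' from second => "ei"
Result: eicibfehei

eicibfehei


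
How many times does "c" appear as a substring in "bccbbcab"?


Searching for "c" in "bccbbcab"
Scanning each position:
  Position 0: "b" => no
  Position 1: "c" => MATCH
  Position 2: "c" => MATCH
  Position 3: "b" => no
  Position 4: "b" => no
  Position 5: "c" => MATCH
  Position 6: "a" => no
  Position 7: "b" => no
Total occurrences: 3

3


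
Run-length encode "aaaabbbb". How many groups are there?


Input: aaaabbbb
Scanning for consecutive runs:
  Group 1: 'a' x 4 (positions 0-3)
  Group 2: 'b' x 4 (positions 4-7)
Total groups: 2

2


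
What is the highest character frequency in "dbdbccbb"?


Input: dbdbccbb
Character counts:
  'b': 4
  'c': 2
  'd': 2
Maximum frequency: 4

4


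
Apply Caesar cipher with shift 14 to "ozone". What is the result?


Caesar cipher: shift "ozone" by 14
  'o' (pos 14) + 14 = pos 2 = 'c'
  'z' (pos 25) + 14 = pos 13 = 'n'
  'o' (pos 14) + 14 = pos 2 = 'c'
  'n' (pos 13) + 14 = pos 1 = 'b'
  'e' (pos 4) + 14 = pos 18 = 's'
Result: cncbs

cncbs


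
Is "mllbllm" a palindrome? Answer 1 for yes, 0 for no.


Input: mllbllm
Reversed: mllbllm
  Compare pos 0 ('m') with pos 6 ('m'): match
  Compare pos 1 ('l') with pos 5 ('l'): match
  Compare pos 2 ('l') with pos 4 ('l'): match
Result: palindrome

1


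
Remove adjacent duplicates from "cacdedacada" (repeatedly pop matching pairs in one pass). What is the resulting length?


Input: cacdedacada
Stack-based adjacent duplicate removal:
  Read 'c': push. Stack: c
  Read 'a': push. Stack: ca
  Read 'c': push. Stack: cac
  Read 'd': push. Stack: cacd
  Read 'e': push. Stack: cacde
  Read 'd': push. Stack: cacded
  Read 'a': push. Stack: cacdeda
  Read 'c': push. Stack: cacdedac
  Read 'a': push. Stack: cacdedaca
  Read 'd': push. Stack: cacdedacad
  Read 'a': push. Stack: cacdedacada
Final stack: "cacdedacada" (length 11)

11


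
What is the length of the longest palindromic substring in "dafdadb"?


Input: "dafdadb"
Checking substrings for palindromes:
  [3:6] "dad" (len 3) => palindrome
Longest palindromic substring: "dad" with length 3

3


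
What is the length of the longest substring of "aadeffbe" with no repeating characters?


Input: "aadeffbe"
Sliding window (track last position of each char):
  Position 0 ('a'): window [0,0] length 1 -- new best
  Position 1 ('a'): repeat (last at 0), move window start to 1
  Position 1 ('a'): window [1,1] length 1
  Position 2 ('d'): window [1,2] length 2 -- new best
  Position 3 ('e'): window [1,3] length 3 -- new best
  Position 4 ('f'): window [1,4] length 4 -- new best
  Position 5 ('f'): repeat (last at 4), move window start to 5
  Position 5 ('f'): window [5,5] length 1
  Position 6 ('b'): window [5,6] length 2
  Position 7 ('e'): window [5,7] length 3
Longest substring with no repeats: "adef" with length 4

4


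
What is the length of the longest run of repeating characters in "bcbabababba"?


Input: "bcbabababba"
Scanning for longest run:
  Position 1 ('c'): new char, reset run to 1
  Position 2 ('b'): new char, reset run to 1
  Position 3 ('a'): new char, reset run to 1
  Position 4 ('b'): new char, reset run to 1
  Position 5 ('a'): new char, reset run to 1
  Position 6 ('b'): new char, reset run to 1
  Position 7 ('a'): new char, reset run to 1
  Position 8 ('b'): new char, reset run to 1
  Position 9 ('b'): continues run of 'b', length=2
  Position 10 ('a'): new char, reset run to 1
Longest run: 'b' with length 2

2


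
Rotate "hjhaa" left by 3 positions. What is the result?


Input: "hjhaa", rotate left by 3
First 3 characters: "hjh"
Remaining characters: "aa"
Concatenate remaining + first: "aa" + "hjh" = "aahjh"

aahjh


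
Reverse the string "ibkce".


Input: ibkce
Reading characters right to left:
  Position 4: 'e'
  Position 3: 'c'
  Position 2: 'k'
  Position 1: 'b'
  Position 0: 'i'
Reversed: eckbi

eckbi


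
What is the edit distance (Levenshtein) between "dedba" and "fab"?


Computing edit distance: "dedba" -> "fab"
DP table:
           f    a    b
      0    1    2    3
  d   1    1    2    3
  e   2    2    2    3
  d   3    3    3    3
  b   4    4    4    3
  a   5    5    4    4
Edit distance = dp[5][3] = 4

4


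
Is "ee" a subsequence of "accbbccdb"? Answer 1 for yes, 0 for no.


Check if "ee" is a subsequence of "accbbccdb"
Greedy scan:
  Position 0 ('a'): no match needed
  Position 1 ('c'): no match needed
  Position 2 ('c'): no match needed
  Position 3 ('b'): no match needed
  Position 4 ('b'): no match needed
  Position 5 ('c'): no match needed
  Position 6 ('c'): no match needed
  Position 7 ('d'): no match needed
  Position 8 ('b'): no match needed
Only matched 0/2 characters => not a subsequence

0


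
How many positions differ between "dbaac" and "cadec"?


Comparing "dbaac" and "cadec" position by position:
  Position 0: 'd' vs 'c' => DIFFER
  Position 1: 'b' vs 'a' => DIFFER
  Position 2: 'a' vs 'd' => DIFFER
  Position 3: 'a' vs 'e' => DIFFER
  Position 4: 'c' vs 'c' => same
Positions that differ: 4

4


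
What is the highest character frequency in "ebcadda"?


Input: ebcadda
Character counts:
  'a': 2
  'b': 1
  'c': 1
  'd': 2
  'e': 1
Maximum frequency: 2

2


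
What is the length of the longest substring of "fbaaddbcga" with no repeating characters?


Input: "fbaaddbcga"
Sliding window (track last position of each char):
  Position 0 ('f'): window [0,0] length 1 -- new best
  Position 1 ('b'): window [0,1] length 2 -- new best
  Position 2 ('a'): window [0,2] length 3 -- new best
  Position 3 ('a'): repeat (last at 2), move window start to 3
  Position 3 ('a'): window [3,3] length 1
  Position 4 ('d'): window [3,4] length 2
  Position 5 ('d'): repeat (last at 4), move window start to 5
  Position 5 ('d'): window [5,5] length 1
  Position 6 ('b'): window [5,6] length 2
  Position 7 ('c'): window [5,7] length 3
  Position 8 ('g'): window [5,8] length 4 -- new best
  Position 9 ('a'): window [5,9] length 5 -- new best
Longest substring with no repeats: "dbcga" with length 5

5


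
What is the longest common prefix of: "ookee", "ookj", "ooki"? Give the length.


Words: ookee, ookj, ooki
  Position 0: all 'o' => match
  Position 1: all 'o' => match
  Position 2: all 'k' => match
  Position 3: ('e', 'j', 'i') => mismatch, stop
LCP = "ook" (length 3)

3


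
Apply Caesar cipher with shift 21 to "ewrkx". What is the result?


Caesar cipher: shift "ewrkx" by 21
  'e' (pos 4) + 21 = pos 25 = 'z'
  'w' (pos 22) + 21 = pos 17 = 'r'
  'r' (pos 17) + 21 = pos 12 = 'm'
  'k' (pos 10) + 21 = pos 5 = 'f'
  'x' (pos 23) + 21 = pos 18 = 's'
Result: zrmfs

zrmfs


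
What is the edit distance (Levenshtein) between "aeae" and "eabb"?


Computing edit distance: "aeae" -> "eabb"
DP table:
           e    a    b    b
      0    1    2    3    4
  a   1    1    1    2    3
  e   2    1    2    2    3
  a   3    2    1    2    3
  e   4    3    2    2    3
Edit distance = dp[4][4] = 3

3


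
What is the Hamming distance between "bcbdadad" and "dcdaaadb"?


Comparing "bcbdadad" and "dcdaaadb" position by position:
  Position 0: 'b' vs 'd' => differ
  Position 1: 'c' vs 'c' => same
  Position 2: 'b' vs 'd' => differ
  Position 3: 'd' vs 'a' => differ
  Position 4: 'a' vs 'a' => same
  Position 5: 'd' vs 'a' => differ
  Position 6: 'a' vs 'd' => differ
  Position 7: 'd' vs 'b' => differ
Total differences (Hamming distance): 6

6


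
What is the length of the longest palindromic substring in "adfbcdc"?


Input: "adfbcdc"
Checking substrings for palindromes:
  [4:7] "cdc" (len 3) => palindrome
Longest palindromic substring: "cdc" with length 3

3


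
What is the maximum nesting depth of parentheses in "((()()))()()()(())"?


Input: "((()()))()()()(())"
Tracking depth:
  Position 0 '(': depth becomes 1
  Position 1 '(': depth becomes 2
  Position 2 '(': depth becomes 3
  Position 3 ')': depth becomes 2
  Position 4 '(': depth becomes 3
  Position 5 ')': depth becomes 2
  Position 6 ')': depth becomes 1
  Position 7 ')': depth becomes 0
  Position 8 '(': depth becomes 1
  Position 9 ')': depth becomes 0
  Position 10 '(': depth becomes 1
  Position 11 ')': depth becomes 0
  Position 12 '(': depth becomes 1
  Position 13 ')': depth becomes 0
  Position 14 '(': depth becomes 1
  Position 15 '(': depth becomes 2
  Position 16 ')': depth becomes 1
  Position 17 ')': depth becomes 0
Maximum depth reached: 3

3


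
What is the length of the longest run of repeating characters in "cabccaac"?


Input: "cabccaac"
Scanning for longest run:
  Position 1 ('a'): new char, reset run to 1
  Position 2 ('b'): new char, reset run to 1
  Position 3 ('c'): new char, reset run to 1
  Position 4 ('c'): continues run of 'c', length=2
  Position 5 ('a'): new char, reset run to 1
  Position 6 ('a'): continues run of 'a', length=2
  Position 7 ('c'): new char, reset run to 1
Longest run: 'c' with length 2

2


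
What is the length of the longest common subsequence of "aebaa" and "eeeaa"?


LCS of "aebaa" and "eeeaa"
DP table:
           e    e    e    a    a
      0    0    0    0    0    0
  a   0    0    0    0    1    1
  e   0    1    1    1    1    1
  b   0    1    1    1    1    1
  a   0    1    1    1    2    2
  a   0    1    1    1    2    3
LCS length = dp[5][5] = 3

3


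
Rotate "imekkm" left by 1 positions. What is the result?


Input: "imekkm", rotate left by 1
First 1 characters: "i"
Remaining characters: "mekkm"
Concatenate remaining + first: "mekkm" + "i" = "mekkmi"

mekkmi


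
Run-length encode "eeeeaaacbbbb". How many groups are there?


Input: eeeeaaacbbbb
Scanning for consecutive runs:
  Group 1: 'e' x 4 (positions 0-3)
  Group 2: 'a' x 3 (positions 4-6)
  Group 3: 'c' x 1 (positions 7-7)
  Group 4: 'b' x 4 (positions 8-11)
Total groups: 4

4


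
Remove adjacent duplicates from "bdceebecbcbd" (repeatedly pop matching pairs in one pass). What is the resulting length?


Input: bdceebecbcbd
Stack-based adjacent duplicate removal:
  Read 'b': push. Stack: b
  Read 'd': push. Stack: bd
  Read 'c': push. Stack: bdc
  Read 'e': push. Stack: bdce
  Read 'e': matches stack top 'e' => pop. Stack: bdc
  Read 'b': push. Stack: bdcb
  Read 'e': push. Stack: bdcbe
  Read 'c': push. Stack: bdcbec
  Read 'b': push. Stack: bdcbecb
  Read 'c': push. Stack: bdcbecbc
  Read 'b': push. Stack: bdcbecbcb
  Read 'd': push. Stack: bdcbecbcbd
Final stack: "bdcbecbcbd" (length 10)

10


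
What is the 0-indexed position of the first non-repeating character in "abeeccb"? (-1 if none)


Input: abeeccb
Character frequencies:
  'a': 1
  'b': 2
  'c': 2
  'e': 2
Scanning left to right for freq == 1:
  Position 0 ('a'): unique! => answer = 0

0


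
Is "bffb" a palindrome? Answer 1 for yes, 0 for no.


Input: bffb
Reversed: bffb
  Compare pos 0 ('b') with pos 3 ('b'): match
  Compare pos 1 ('f') with pos 2 ('f'): match
Result: palindrome

1


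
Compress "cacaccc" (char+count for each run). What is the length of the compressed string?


Input: cacaccc
Runs:
  'c' x 1 => "c1"
  'a' x 1 => "a1"
  'c' x 1 => "c1"
  'a' x 1 => "a1"
  'c' x 3 => "c3"
Compressed: "c1a1c1a1c3"
Compressed length: 10

10


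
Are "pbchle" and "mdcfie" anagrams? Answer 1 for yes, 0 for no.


Strings: "pbchle", "mdcfie"
Sorted first:  bcehlp
Sorted second: cdefim
Differ at position 0: 'b' vs 'c' => not anagrams

0


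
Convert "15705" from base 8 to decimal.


Input: "15705" in base 8
Positional expansion:
  Digit '1' (value 1) x 8^4 = 4096
  Digit '5' (value 5) x 8^3 = 2560
  Digit '7' (value 7) x 8^2 = 448
  Digit '0' (value 0) x 8^1 = 0
  Digit '5' (value 5) x 8^0 = 5
Sum = 7109

7109


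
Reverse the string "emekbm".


Input: emekbm
Reading characters right to left:
  Position 5: 'm'
  Position 4: 'b'
  Position 3: 'k'
  Position 2: 'e'
  Position 1: 'm'
  Position 0: 'e'
Reversed: mbkeme

mbkeme


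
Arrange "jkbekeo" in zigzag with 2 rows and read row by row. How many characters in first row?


Zigzag "jkbekeo" into 2 rows:
Placing characters:
  'j' => row 0
  'k' => row 1
  'b' => row 0
  'e' => row 1
  'k' => row 0
  'e' => row 1
  'o' => row 0
Rows:
  Row 0: "jbko"
  Row 1: "kee"
First row length: 4

4


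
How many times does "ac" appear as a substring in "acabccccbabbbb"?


Searching for "ac" in "acabccccbabbbb"
Scanning each position:
  Position 0: "ac" => MATCH
  Position 1: "ca" => no
  Position 2: "ab" => no
  Position 3: "bc" => no
  Position 4: "cc" => no
  Position 5: "cc" => no
  Position 6: "cc" => no
  Position 7: "cb" => no
  Position 8: "ba" => no
  Position 9: "ab" => no
  Position 10: "bb" => no
  Position 11: "bb" => no
  Position 12: "bb" => no
Total occurrences: 1

1


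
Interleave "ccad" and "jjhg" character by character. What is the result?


Interleaving "ccad" and "jjhg":
  Position 0: 'c' from first, 'j' from second => "cj"
  Position 1: 'c' from first, 'j' from second => "cj"
  Position 2: 'a' from first, 'h' from second => "ah"
  Position 3: 'd' from first, 'g' from second => "dg"
Result: cjcjahdg

cjcjahdg


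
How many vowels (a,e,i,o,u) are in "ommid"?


Input: ommid
Checking each character:
  'o' at position 0: vowel (running total: 1)
  'm' at position 1: consonant
  'm' at position 2: consonant
  'i' at position 3: vowel (running total: 2)
  'd' at position 4: consonant
Total vowels: 2

2


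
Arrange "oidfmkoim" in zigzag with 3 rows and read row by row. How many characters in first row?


Zigzag "oidfmkoim" into 3 rows:
Placing characters:
  'o' => row 0
  'i' => row 1
  'd' => row 2
  'f' => row 1
  'm' => row 0
  'k' => row 1
  'o' => row 2
  'i' => row 1
  'm' => row 0
Rows:
  Row 0: "omm"
  Row 1: "ifki"
  Row 2: "do"
First row length: 3

3


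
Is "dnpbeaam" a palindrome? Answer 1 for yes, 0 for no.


Input: dnpbeaam
Reversed: maaebpnd
  Compare pos 0 ('d') with pos 7 ('m'): MISMATCH
  Compare pos 1 ('n') with pos 6 ('a'): MISMATCH
  Compare pos 2 ('p') with pos 5 ('a'): MISMATCH
  Compare pos 3 ('b') with pos 4 ('e'): MISMATCH
Result: not a palindrome

0


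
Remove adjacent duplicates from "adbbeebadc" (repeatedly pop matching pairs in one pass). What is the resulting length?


Input: adbbeebadc
Stack-based adjacent duplicate removal:
  Read 'a': push. Stack: a
  Read 'd': push. Stack: ad
  Read 'b': push. Stack: adb
  Read 'b': matches stack top 'b' => pop. Stack: ad
  Read 'e': push. Stack: ade
  Read 'e': matches stack top 'e' => pop. Stack: ad
  Read 'b': push. Stack: adb
  Read 'a': push. Stack: adba
  Read 'd': push. Stack: adbad
  Read 'c': push. Stack: adbadc
Final stack: "adbadc" (length 6)

6


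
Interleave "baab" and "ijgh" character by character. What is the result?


Interleaving "baab" and "ijgh":
  Position 0: 'b' from first, 'i' from second => "bi"
  Position 1: 'a' from first, 'j' from second => "aj"
  Position 2: 'a' from first, 'g' from second => "ag"
  Position 3: 'b' from first, 'h' from second => "bh"
Result: biajagbh

biajagbh


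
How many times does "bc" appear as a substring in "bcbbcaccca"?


Searching for "bc" in "bcbbcaccca"
Scanning each position:
  Position 0: "bc" => MATCH
  Position 1: "cb" => no
  Position 2: "bb" => no
  Position 3: "bc" => MATCH
  Position 4: "ca" => no
  Position 5: "ac" => no
  Position 6: "cc" => no
  Position 7: "cc" => no
  Position 8: "ca" => no
Total occurrences: 2

2


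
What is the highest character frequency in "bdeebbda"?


Input: bdeebbda
Character counts:
  'a': 1
  'b': 3
  'd': 2
  'e': 2
Maximum frequency: 3

3


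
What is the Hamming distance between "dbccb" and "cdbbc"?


Comparing "dbccb" and "cdbbc" position by position:
  Position 0: 'd' vs 'c' => differ
  Position 1: 'b' vs 'd' => differ
  Position 2: 'c' vs 'b' => differ
  Position 3: 'c' vs 'b' => differ
  Position 4: 'b' vs 'c' => differ
Total differences (Hamming distance): 5

5


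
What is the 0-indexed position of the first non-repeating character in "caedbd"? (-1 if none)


Input: caedbd
Character frequencies:
  'a': 1
  'b': 1
  'c': 1
  'd': 2
  'e': 1
Scanning left to right for freq == 1:
  Position 0 ('c'): unique! => answer = 0

0


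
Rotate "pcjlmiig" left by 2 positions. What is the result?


Input: "pcjlmiig", rotate left by 2
First 2 characters: "pc"
Remaining characters: "jlmiig"
Concatenate remaining + first: "jlmiig" + "pc" = "jlmiigpc"

jlmiigpc


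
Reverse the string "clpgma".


Input: clpgma
Reading characters right to left:
  Position 5: 'a'
  Position 4: 'm'
  Position 3: 'g'
  Position 2: 'p'
  Position 1: 'l'
  Position 0: 'c'
Reversed: amgplc

amgplc


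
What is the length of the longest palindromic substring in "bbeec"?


Input: "bbeec"
Checking substrings for palindromes:
  [0:2] "bb" (len 2) => palindrome
  [2:4] "ee" (len 2) => palindrome
Longest palindromic substring: "bb" with length 2

2


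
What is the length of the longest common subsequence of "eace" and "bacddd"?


LCS of "eace" and "bacddd"
DP table:
           b    a    c    d    d    d
      0    0    0    0    0    0    0
  e   0    0    0    0    0    0    0
  a   0    0    1    1    1    1    1
  c   0    0    1    2    2    2    2
  e   0    0    1    2    2    2    2
LCS length = dp[4][6] = 2

2


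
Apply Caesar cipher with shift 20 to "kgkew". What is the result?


Caesar cipher: shift "kgkew" by 20
  'k' (pos 10) + 20 = pos 4 = 'e'
  'g' (pos 6) + 20 = pos 0 = 'a'
  'k' (pos 10) + 20 = pos 4 = 'e'
  'e' (pos 4) + 20 = pos 24 = 'y'
  'w' (pos 22) + 20 = pos 16 = 'q'
Result: eaeyq

eaeyq


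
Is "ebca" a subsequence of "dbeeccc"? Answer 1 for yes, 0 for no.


Check if "ebca" is a subsequence of "dbeeccc"
Greedy scan:
  Position 0 ('d'): no match needed
  Position 1 ('b'): no match needed
  Position 2 ('e'): matches sub[0] = 'e'
  Position 3 ('e'): no match needed
  Position 4 ('c'): no match needed
  Position 5 ('c'): no match needed
  Position 6 ('c'): no match needed
Only matched 1/4 characters => not a subsequence

0


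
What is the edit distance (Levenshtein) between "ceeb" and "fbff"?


Computing edit distance: "ceeb" -> "fbff"
DP table:
           f    b    f    f
      0    1    2    3    4
  c   1    1    2    3    4
  e   2    2    2    3    4
  e   3    3    3    3    4
  b   4    4    3    4    4
Edit distance = dp[4][4] = 4

4


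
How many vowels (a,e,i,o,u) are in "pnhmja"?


Input: pnhmja
Checking each character:
  'p' at position 0: consonant
  'n' at position 1: consonant
  'h' at position 2: consonant
  'm' at position 3: consonant
  'j' at position 4: consonant
  'a' at position 5: vowel (running total: 1)
Total vowels: 1

1


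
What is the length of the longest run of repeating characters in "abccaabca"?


Input: "abccaabca"
Scanning for longest run:
  Position 1 ('b'): new char, reset run to 1
  Position 2 ('c'): new char, reset run to 1
  Position 3 ('c'): continues run of 'c', length=2
  Position 4 ('a'): new char, reset run to 1
  Position 5 ('a'): continues run of 'a', length=2
  Position 6 ('b'): new char, reset run to 1
  Position 7 ('c'): new char, reset run to 1
  Position 8 ('a'): new char, reset run to 1
Longest run: 'c' with length 2

2


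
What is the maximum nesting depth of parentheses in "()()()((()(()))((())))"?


Input: "()()()((()(()))((())))"
Tracking depth:
  Position 0 '(': depth becomes 1
  Position 1 ')': depth becomes 0
  Position 2 '(': depth becomes 1
  Position 3 ')': depth becomes 0
  Position 4 '(': depth becomes 1
  Position 5 ')': depth becomes 0
  Position 6 '(': depth becomes 1
  Position 7 '(': depth becomes 2
  Position 8 '(': depth becomes 3
  Position 9 ')': depth becomes 2
  Position 10 '(': depth becomes 3
  Position 11 '(': depth becomes 4
  Position 12 ')': depth becomes 3
  Position 13 ')': depth becomes 2
  Position 14 ')': depth becomes 1
  Position 15 '(': depth becomes 2
  Position 16 '(': depth becomes 3
  Position 17 '(': depth becomes 4
  Position 18 ')': depth becomes 3
  Position 19 ')': depth becomes 2
  Position 20 ')': depth becomes 1
  Position 21 ')': depth becomes 0
Maximum depth reached: 4

4


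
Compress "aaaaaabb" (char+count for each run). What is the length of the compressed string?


Input: aaaaaabb
Runs:
  'a' x 6 => "a6"
  'b' x 2 => "b2"
Compressed: "a6b2"
Compressed length: 4

4


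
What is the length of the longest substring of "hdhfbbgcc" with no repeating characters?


Input: "hdhfbbgcc"
Sliding window (track last position of each char):
  Position 0 ('h'): window [0,0] length 1 -- new best
  Position 1 ('d'): window [0,1] length 2 -- new best
  Position 2 ('h'): repeat (last at 0), move window start to 1
  Position 2 ('h'): window [1,2] length 2
  Position 3 ('f'): window [1,3] length 3 -- new best
  Position 4 ('b'): window [1,4] length 4 -- new best
  Position 5 ('b'): repeat (last at 4), move window start to 5
  Position 5 ('b'): window [5,5] length 1
  Position 6 ('g'): window [5,6] length 2
  Position 7 ('c'): window [5,7] length 3
  Position 8 ('c'): repeat (last at 7), move window start to 8
  Position 8 ('c'): window [8,8] length 1
Longest substring with no repeats: "dhfb" with length 4

4


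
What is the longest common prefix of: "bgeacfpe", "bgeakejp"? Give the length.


Words: bgeacfpe, bgeakejp
  Position 0: all 'b' => match
  Position 1: all 'g' => match
  Position 2: all 'e' => match
  Position 3: all 'a' => match
  Position 4: ('c', 'k') => mismatch, stop
LCP = "bgea" (length 4)

4


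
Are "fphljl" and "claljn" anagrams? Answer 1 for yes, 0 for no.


Strings: "fphljl", "claljn"
Sorted first:  fhjllp
Sorted second: acjlln
Differ at position 0: 'f' vs 'a' => not anagrams

0


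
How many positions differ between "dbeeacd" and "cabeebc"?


Comparing "dbeeacd" and "cabeebc" position by position:
  Position 0: 'd' vs 'c' => DIFFER
  Position 1: 'b' vs 'a' => DIFFER
  Position 2: 'e' vs 'b' => DIFFER
  Position 3: 'e' vs 'e' => same
  Position 4: 'a' vs 'e' => DIFFER
  Position 5: 'c' vs 'b' => DIFFER
  Position 6: 'd' vs 'c' => DIFFER
Positions that differ: 6

6


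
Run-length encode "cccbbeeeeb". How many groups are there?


Input: cccbbeeeeb
Scanning for consecutive runs:
  Group 1: 'c' x 3 (positions 0-2)
  Group 2: 'b' x 2 (positions 3-4)
  Group 3: 'e' x 4 (positions 5-8)
  Group 4: 'b' x 1 (positions 9-9)
Total groups: 4

4


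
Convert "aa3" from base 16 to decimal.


Input: "aa3" in base 16
Positional expansion:
  Digit 'a' (value 10) x 16^2 = 2560
  Digit 'a' (value 10) x 16^1 = 160
  Digit '3' (value 3) x 16^0 = 3
Sum = 2723

2723


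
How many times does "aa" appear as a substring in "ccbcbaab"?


Searching for "aa" in "ccbcbaab"
Scanning each position:
  Position 0: "cc" => no
  Position 1: "cb" => no
  Position 2: "bc" => no
  Position 3: "cb" => no
  Position 4: "ba" => no
  Position 5: "aa" => MATCH
  Position 6: "ab" => no
Total occurrences: 1

1


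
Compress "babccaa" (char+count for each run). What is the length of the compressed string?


Input: babccaa
Runs:
  'b' x 1 => "b1"
  'a' x 1 => "a1"
  'b' x 1 => "b1"
  'c' x 2 => "c2"
  'a' x 2 => "a2"
Compressed: "b1a1b1c2a2"
Compressed length: 10

10


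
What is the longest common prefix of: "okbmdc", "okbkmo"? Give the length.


Words: okbmdc, okbkmo
  Position 0: all 'o' => match
  Position 1: all 'k' => match
  Position 2: all 'b' => match
  Position 3: ('m', 'k') => mismatch, stop
LCP = "okb" (length 3)

3


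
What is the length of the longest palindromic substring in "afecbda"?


Input: "afecbda"
Checking substrings for palindromes:
  No multi-char palindromic substrings found
Longest palindromic substring: "a" with length 1

1


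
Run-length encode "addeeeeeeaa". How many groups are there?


Input: addeeeeeeaa
Scanning for consecutive runs:
  Group 1: 'a' x 1 (positions 0-0)
  Group 2: 'd' x 2 (positions 1-2)
  Group 3: 'e' x 6 (positions 3-8)
  Group 4: 'a' x 2 (positions 9-10)
Total groups: 4

4


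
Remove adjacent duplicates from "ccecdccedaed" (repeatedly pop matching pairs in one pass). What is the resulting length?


Input: ccecdccedaed
Stack-based adjacent duplicate removal:
  Read 'c': push. Stack: c
  Read 'c': matches stack top 'c' => pop. Stack: (empty)
  Read 'e': push. Stack: e
  Read 'c': push. Stack: ec
  Read 'd': push. Stack: ecd
  Read 'c': push. Stack: ecdc
  Read 'c': matches stack top 'c' => pop. Stack: ecd
  Read 'e': push. Stack: ecde
  Read 'd': push. Stack: ecded
  Read 'a': push. Stack: ecdeda
  Read 'e': push. Stack: ecdedae
  Read 'd': push. Stack: ecdedaed
Final stack: "ecdedaed" (length 8)

8


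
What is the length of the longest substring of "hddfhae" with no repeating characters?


Input: "hddfhae"
Sliding window (track last position of each char):
  Position 0 ('h'): window [0,0] length 1 -- new best
  Position 1 ('d'): window [0,1] length 2 -- new best
  Position 2 ('d'): repeat (last at 1), move window start to 2
  Position 2 ('d'): window [2,2] length 1
  Position 3 ('f'): window [2,3] length 2
  Position 4 ('h'): window [2,4] length 3 -- new best
  Position 5 ('a'): window [2,5] length 4 -- new best
  Position 6 ('e'): window [2,6] length 5 -- new best
Longest substring with no repeats: "dfhae" with length 5

5


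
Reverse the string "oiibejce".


Input: oiibejce
Reading characters right to left:
  Position 7: 'e'
  Position 6: 'c'
  Position 5: 'j'
  Position 4: 'e'
  Position 3: 'b'
  Position 2: 'i'
  Position 1: 'i'
  Position 0: 'o'
Reversed: ecjebiio

ecjebiio


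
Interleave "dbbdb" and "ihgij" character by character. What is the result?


Interleaving "dbbdb" and "ihgij":
  Position 0: 'd' from first, 'i' from second => "di"
  Position 1: 'b' from first, 'h' from second => "bh"
  Position 2: 'b' from first, 'g' from second => "bg"
  Position 3: 'd' from first, 'i' from second => "di"
  Position 4: 'b' from first, 'j' from second => "bj"
Result: dibhbgdibj

dibhbgdibj


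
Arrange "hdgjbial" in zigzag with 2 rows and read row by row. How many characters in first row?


Zigzag "hdgjbial" into 2 rows:
Placing characters:
  'h' => row 0
  'd' => row 1
  'g' => row 0
  'j' => row 1
  'b' => row 0
  'i' => row 1
  'a' => row 0
  'l' => row 1
Rows:
  Row 0: "hgba"
  Row 1: "djil"
First row length: 4

4


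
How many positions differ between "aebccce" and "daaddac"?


Comparing "aebccce" and "daaddac" position by position:
  Position 0: 'a' vs 'd' => DIFFER
  Position 1: 'e' vs 'a' => DIFFER
  Position 2: 'b' vs 'a' => DIFFER
  Position 3: 'c' vs 'd' => DIFFER
  Position 4: 'c' vs 'd' => DIFFER
  Position 5: 'c' vs 'a' => DIFFER
  Position 6: 'e' vs 'c' => DIFFER
Positions that differ: 7

7


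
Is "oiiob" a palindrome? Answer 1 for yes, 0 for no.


Input: oiiob
Reversed: boiio
  Compare pos 0 ('o') with pos 4 ('b'): MISMATCH
  Compare pos 1 ('i') with pos 3 ('o'): MISMATCH
Result: not a palindrome

0


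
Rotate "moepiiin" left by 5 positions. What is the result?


Input: "moepiiin", rotate left by 5
First 5 characters: "moepi"
Remaining characters: "iin"
Concatenate remaining + first: "iin" + "moepi" = "iinmoepi"

iinmoepi


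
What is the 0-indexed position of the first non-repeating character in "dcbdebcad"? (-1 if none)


Input: dcbdebcad
Character frequencies:
  'a': 1
  'b': 2
  'c': 2
  'd': 3
  'e': 1
Scanning left to right for freq == 1:
  Position 0 ('d'): freq=3, skip
  Position 1 ('c'): freq=2, skip
  Position 2 ('b'): freq=2, skip
  Position 3 ('d'): freq=3, skip
  Position 4 ('e'): unique! => answer = 4

4


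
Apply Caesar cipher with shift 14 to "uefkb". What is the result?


Caesar cipher: shift "uefkb" by 14
  'u' (pos 20) + 14 = pos 8 = 'i'
  'e' (pos 4) + 14 = pos 18 = 's'
  'f' (pos 5) + 14 = pos 19 = 't'
  'k' (pos 10) + 14 = pos 24 = 'y'
  'b' (pos 1) + 14 = pos 15 = 'p'
Result: istyp

istyp


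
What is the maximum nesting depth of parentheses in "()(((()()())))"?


Input: "()(((()()())))"
Tracking depth:
  Position 0 '(': depth becomes 1
  Position 1 ')': depth becomes 0
  Position 2 '(': depth becomes 1
  Position 3 '(': depth becomes 2
  Position 4 '(': depth becomes 3
  Position 5 '(': depth becomes 4
  Position 6 ')': depth becomes 3
  Position 7 '(': depth becomes 4
  Position 8 ')': depth becomes 3
  Position 9 '(': depth becomes 4
  Position 10 ')': depth becomes 3
  Position 11 ')': depth becomes 2
  Position 12 ')': depth becomes 1
  Position 13 ')': depth becomes 0
Maximum depth reached: 4

4


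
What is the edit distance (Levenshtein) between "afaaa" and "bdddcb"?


Computing edit distance: "afaaa" -> "bdddcb"
DP table:
           b    d    d    d    c    b
      0    1    2    3    4    5    6
  a   1    1    2    3    4    5    6
  f   2    2    2    3    4    5    6
  a   3    3    3    3    4    5    6
  a   4    4    4    4    4    5    6
  a   5    5    5    5    5    5    6
Edit distance = dp[5][6] = 6

6


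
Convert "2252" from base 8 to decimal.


Input: "2252" in base 8
Positional expansion:
  Digit '2' (value 2) x 8^3 = 1024
  Digit '2' (value 2) x 8^2 = 128
  Digit '5' (value 5) x 8^1 = 40
  Digit '2' (value 2) x 8^0 = 2
Sum = 1194

1194


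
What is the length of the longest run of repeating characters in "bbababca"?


Input: "bbababca"
Scanning for longest run:
  Position 1 ('b'): continues run of 'b', length=2
  Position 2 ('a'): new char, reset run to 1
  Position 3 ('b'): new char, reset run to 1
  Position 4 ('a'): new char, reset run to 1
  Position 5 ('b'): new char, reset run to 1
  Position 6 ('c'): new char, reset run to 1
  Position 7 ('a'): new char, reset run to 1
Longest run: 'b' with length 2

2


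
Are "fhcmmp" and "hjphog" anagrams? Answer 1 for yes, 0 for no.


Strings: "fhcmmp", "hjphog"
Sorted first:  cfhmmp
Sorted second: ghhjop
Differ at position 0: 'c' vs 'g' => not anagrams

0


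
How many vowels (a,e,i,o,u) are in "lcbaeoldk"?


Input: lcbaeoldk
Checking each character:
  'l' at position 0: consonant
  'c' at position 1: consonant
  'b' at position 2: consonant
  'a' at position 3: vowel (running total: 1)
  'e' at position 4: vowel (running total: 2)
  'o' at position 5: vowel (running total: 3)
  'l' at position 6: consonant
  'd' at position 7: consonant
  'k' at position 8: consonant
Total vowels: 3

3


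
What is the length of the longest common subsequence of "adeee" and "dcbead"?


LCS of "adeee" and "dcbead"
DP table:
           d    c    b    e    a    d
      0    0    0    0    0    0    0
  a   0    0    0    0    0    1    1
  d   0    1    1    1    1    1    2
  e   0    1    1    1    2    2    2
  e   0    1    1    1    2    2    2
  e   0    1    1    1    2    2    2
LCS length = dp[5][6] = 2

2


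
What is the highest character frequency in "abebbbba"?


Input: abebbbba
Character counts:
  'a': 2
  'b': 5
  'e': 1
Maximum frequency: 5

5


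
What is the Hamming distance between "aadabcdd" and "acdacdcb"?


Comparing "aadabcdd" and "acdacdcb" position by position:
  Position 0: 'a' vs 'a' => same
  Position 1: 'a' vs 'c' => differ
  Position 2: 'd' vs 'd' => same
  Position 3: 'a' vs 'a' => same
  Position 4: 'b' vs 'c' => differ
  Position 5: 'c' vs 'd' => differ
  Position 6: 'd' vs 'c' => differ
  Position 7: 'd' vs 'b' => differ
Total differences (Hamming distance): 5

5


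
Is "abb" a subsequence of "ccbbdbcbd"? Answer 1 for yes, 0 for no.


Check if "abb" is a subsequence of "ccbbdbcbd"
Greedy scan:
  Position 0 ('c'): no match needed
  Position 1 ('c'): no match needed
  Position 2 ('b'): no match needed
  Position 3 ('b'): no match needed
  Position 4 ('d'): no match needed
  Position 5 ('b'): no match needed
  Position 6 ('c'): no match needed
  Position 7 ('b'): no match needed
  Position 8 ('d'): no match needed
Only matched 0/3 characters => not a subsequence

0


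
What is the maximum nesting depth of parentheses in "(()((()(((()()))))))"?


Input: "(()((()(((()()))))))"
Tracking depth:
  Position 0 '(': depth becomes 1
  Position 1 '(': depth becomes 2
  Position 2 ')': depth becomes 1
  Position 3 '(': depth becomes 2
  Position 4 '(': depth becomes 3
  Position 5 '(': depth becomes 4
  Position 6 ')': depth becomes 3
  Position 7 '(': depth becomes 4
  Position 8 '(': depth becomes 5
  Position 9 '(': depth becomes 6
  Position 10 '(': depth becomes 7
  Position 11 ')': depth becomes 6
  Position 12 '(': depth becomes 7
  Position 13 ')': depth becomes 6
  Position 14 ')': depth becomes 5
  Position 15 ')': depth becomes 4
  Position 16 ')': depth becomes 3
  Position 17 ')': depth becomes 2
  Position 18 ')': depth becomes 1
  Position 19 ')': depth becomes 0
Maximum depth reached: 7

7
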